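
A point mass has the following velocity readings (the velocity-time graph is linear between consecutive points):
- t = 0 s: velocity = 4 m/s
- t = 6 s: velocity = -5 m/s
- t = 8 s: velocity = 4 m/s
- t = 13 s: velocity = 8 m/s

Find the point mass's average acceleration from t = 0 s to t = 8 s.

Average acceleration = Δv/Δt = (4 − 4)/(8 − 0) = 0 m/s².

0 m/s²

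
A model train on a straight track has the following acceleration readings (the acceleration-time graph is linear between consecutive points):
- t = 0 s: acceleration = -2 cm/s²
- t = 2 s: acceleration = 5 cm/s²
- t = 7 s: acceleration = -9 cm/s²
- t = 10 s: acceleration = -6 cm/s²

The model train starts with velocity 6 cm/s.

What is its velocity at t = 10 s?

-23.5 cm/s

Δv equals the area under the a-t graph; then v = v₀ + Δv.
0–2 s: ½(-2 + 5)(2) = 3 cm/s
2–7 s: ½(5 + -9)(5) = -10 cm/s
7–10 s: ½(-9 + -6)(3) = -22.5 cm/s
Δv = -29.5 cm/s, so v(10) = 6 + (-29.5) = -23.5 cm/s.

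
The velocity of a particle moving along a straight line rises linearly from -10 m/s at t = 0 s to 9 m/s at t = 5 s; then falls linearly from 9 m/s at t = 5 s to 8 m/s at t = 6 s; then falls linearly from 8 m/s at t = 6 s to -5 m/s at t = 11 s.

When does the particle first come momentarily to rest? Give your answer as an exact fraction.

v changes sign on 0–5 s (from -10 to 9); the graph is linear there, so v = 0 at t = 0 + (10)·(5 − 0)/(9 − -10) = 50/19 s.

t = 50/19 s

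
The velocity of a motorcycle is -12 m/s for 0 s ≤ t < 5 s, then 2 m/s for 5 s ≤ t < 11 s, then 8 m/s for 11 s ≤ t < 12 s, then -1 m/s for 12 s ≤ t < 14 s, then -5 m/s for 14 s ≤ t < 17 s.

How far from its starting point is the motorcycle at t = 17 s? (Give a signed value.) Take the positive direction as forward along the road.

Net displacement equals the area under the velocity-time graph (areas below the axis count negative).
0–5 s: -12 × 5 = -60 m
5–11 s: 2 × 6 = 12 m
11–12 s: 8 × 1 = 8 m
12–14 s: -1 × 2 = -2 m
14–17 s: -5 × 3 = -15 m
Net displacement = -57 m

-57 m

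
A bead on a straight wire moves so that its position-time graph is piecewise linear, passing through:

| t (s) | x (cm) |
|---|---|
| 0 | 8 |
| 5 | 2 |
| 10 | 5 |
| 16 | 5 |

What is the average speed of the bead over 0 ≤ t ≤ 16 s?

0.5625 cm/s

Average speed = (total path length)/(elapsed time); on a piecewise-linear x-t graph the path length is Σ|Δx|.
0–5 s: |Δx| = |2 − 8| = 6 cm
5–10 s: |Δx| = |5 − 2| = 3 cm
10–16 s: |Δx| = |5 − 5| = 0 cm
Total path = 9 cm; average speed = 9/16 = 0.5625 cm/s.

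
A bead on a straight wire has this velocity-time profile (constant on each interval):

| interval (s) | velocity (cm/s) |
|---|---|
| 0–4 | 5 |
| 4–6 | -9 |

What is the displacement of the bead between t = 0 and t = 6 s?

2 cm

Net displacement equals the area under the velocity-time graph (areas below the axis count negative).
0–4 s: 5 × 4 = 20 cm
4–6 s: -9 × 2 = -18 cm
Net displacement = 2 cm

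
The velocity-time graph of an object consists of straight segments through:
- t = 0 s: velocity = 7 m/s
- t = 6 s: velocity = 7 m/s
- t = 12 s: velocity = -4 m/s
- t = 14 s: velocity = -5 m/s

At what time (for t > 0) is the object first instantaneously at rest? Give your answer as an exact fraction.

v changes sign on 6–12 s (from 7 to -4); the graph is linear there, so v = 0 at t = 6 + (-7)·(12 − 6)/(-4 − 7) = 108/11 s.

t = 108/11 s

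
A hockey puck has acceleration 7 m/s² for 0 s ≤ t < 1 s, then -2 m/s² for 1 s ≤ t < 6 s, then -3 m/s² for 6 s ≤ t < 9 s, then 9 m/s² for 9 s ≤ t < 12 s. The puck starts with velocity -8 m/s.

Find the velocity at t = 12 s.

7 m/s

Δv equals the area under the a-t graph; then v = v₀ + Δv.
0–1 s: 7 × 1 = 7 m/s
1–6 s: -2 × 5 = -10 m/s
6–9 s: -3 × 3 = -9 m/s
9–12 s: 9 × 3 = 27 m/s
Δv = 15 m/s, so v(12) = -8 + (15) = 7 m/s.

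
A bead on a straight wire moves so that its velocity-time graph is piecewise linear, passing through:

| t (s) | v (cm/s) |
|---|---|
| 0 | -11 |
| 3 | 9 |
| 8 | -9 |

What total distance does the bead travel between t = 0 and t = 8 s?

Distance (not displacement) is the total path length: add the absolute areas under v-t.
0–3 s: v = 0 at t = 1.65 s; triangle areas 9.075 + 6.075 = 15.15 cm
3–8 s: v = 0 at t = 5.5 s; triangle areas 11.25 + 11.25 = 22.5 cm
Total distance = 37.65 cm

37.65 cm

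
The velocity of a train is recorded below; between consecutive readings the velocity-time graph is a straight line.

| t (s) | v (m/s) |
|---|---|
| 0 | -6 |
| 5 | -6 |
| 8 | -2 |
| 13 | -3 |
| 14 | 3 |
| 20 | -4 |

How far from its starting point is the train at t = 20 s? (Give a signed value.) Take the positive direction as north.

Displacement is the signed area under the v-t curve.
0–5 s: -6 × 5 = -30 m
5–8 s: ½(-6 + -2)(3) = -12 m
8–13 s: ½(-2 + -3)(5) = -12.5 m
13–14 s: ½(-3 + 3)(1) = 0 m
14–20 s: ½(3 + -4)(6) = -3 m
Net displacement = -57.5 m

-57.5 m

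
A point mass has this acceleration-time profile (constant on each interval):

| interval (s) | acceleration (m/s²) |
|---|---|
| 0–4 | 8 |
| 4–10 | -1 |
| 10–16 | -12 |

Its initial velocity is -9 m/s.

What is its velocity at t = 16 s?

Δv equals the area under the a-t graph; then v = v₀ + Δv.
0–4 s: 8 × 4 = 32 m/s
4–10 s: -1 × 6 = -6 m/s
10–16 s: -12 × 6 = -72 m/s
Δv = -46 m/s, so v(16) = -9 + (-46) = -55 m/s.

-55 m/s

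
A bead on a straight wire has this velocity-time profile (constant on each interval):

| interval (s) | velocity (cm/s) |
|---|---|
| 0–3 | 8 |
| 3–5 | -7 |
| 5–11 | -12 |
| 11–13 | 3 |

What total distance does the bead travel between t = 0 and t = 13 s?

Total distance travelled is ∫|v| dt — sum the magnitudes of each area piece.
0–3 s: |8| × 3 = 24 cm
3–5 s: |-7| × 2 = 14 cm
5–11 s: |-12| × 6 = 72 cm
11–13 s: |3| × 2 = 6 cm
Total distance = 116 cm

116 cm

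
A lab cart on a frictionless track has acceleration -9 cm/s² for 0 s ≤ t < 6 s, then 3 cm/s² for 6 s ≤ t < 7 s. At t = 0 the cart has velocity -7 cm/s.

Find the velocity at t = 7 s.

Δv equals the area under the a-t graph; then v = v₀ + Δv.
0–6 s: -9 × 6 = -54 cm/s
6–7 s: 3 × 1 = 3 cm/s
Δv = -51 cm/s, so v(7) = -7 + (-51) = -58 cm/s.

-58 cm/s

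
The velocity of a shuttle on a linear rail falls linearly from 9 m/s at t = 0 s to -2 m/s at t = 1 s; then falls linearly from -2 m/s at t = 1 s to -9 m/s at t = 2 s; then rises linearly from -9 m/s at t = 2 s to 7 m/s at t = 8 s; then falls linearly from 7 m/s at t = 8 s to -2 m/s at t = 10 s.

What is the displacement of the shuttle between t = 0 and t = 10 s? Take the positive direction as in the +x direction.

-3 m

Displacement is the signed area under the v-t curve.
0–1 s: ½(9 + -2)(1) = 3.5 m
1–2 s: ½(-2 + -9)(1) = -5.5 m
2–8 s: ½(-9 + 7)(6) = -6 m
8–10 s: ½(7 + -2)(2) = 5 m
Net displacement = -3 m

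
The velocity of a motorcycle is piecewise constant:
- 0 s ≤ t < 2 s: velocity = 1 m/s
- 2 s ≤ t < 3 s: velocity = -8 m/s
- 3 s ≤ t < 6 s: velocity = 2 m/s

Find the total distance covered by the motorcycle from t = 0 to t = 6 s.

16 m

Distance (not displacement) is the total path length: add the absolute areas under v-t.
0–2 s: |1| × 2 = 2 m
2–3 s: |-8| × 1 = 8 m
3–6 s: |2| × 3 = 6 m
Total distance = 16 m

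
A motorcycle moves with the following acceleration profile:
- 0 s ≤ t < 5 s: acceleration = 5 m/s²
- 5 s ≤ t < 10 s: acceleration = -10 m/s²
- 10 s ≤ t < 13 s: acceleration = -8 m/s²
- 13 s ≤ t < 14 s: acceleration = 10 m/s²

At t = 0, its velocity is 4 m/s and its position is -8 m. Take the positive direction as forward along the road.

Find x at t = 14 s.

On each constant-a segment, Δv = aΔt and Δx = v₀Δt + ½aΔt²; chain segment to segment.
0–5 s: v starts 4 m/s; Δx = 4·5 + ½·5·5² = 82.5 m; v ends 29 m/s.
5–10 s: v starts 29 m/s; Δx = 29·5 + ½·-10·5² = 20 m; v ends -21 m/s.
10–13 s: v starts -21 m/s; Δx = -21·3 + ½·-8·3² = -99 m; v ends -45 m/s.
13–14 s: v starts -45 m/s; Δx = -45·1 + ½·10·1² = -40 m; v ends -35 m/s.
x(14) = -8 + Σ Δx = -44.5 m.

-44.5 m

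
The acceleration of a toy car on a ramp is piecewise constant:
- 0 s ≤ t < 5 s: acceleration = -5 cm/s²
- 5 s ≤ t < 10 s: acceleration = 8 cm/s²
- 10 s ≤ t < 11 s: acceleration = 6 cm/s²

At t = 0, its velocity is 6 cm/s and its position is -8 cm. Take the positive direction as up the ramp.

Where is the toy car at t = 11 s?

-11.5 cm

On each constant-a segment, Δv = aΔt and Δx = v₀Δt + ½aΔt²; chain segment to segment.
0–5 s: v starts 6 cm/s; Δx = 6·5 + ½·-5·5² = -32.5 cm; v ends -19 cm/s.
5–10 s: v starts -19 cm/s; Δx = -19·5 + ½·8·5² = 5 cm; v ends 21 cm/s.
10–11 s: v starts 21 cm/s; Δx = 21·1 + ½·6·1² = 24 cm; v ends 27 cm/s.
x(11) = -8 + Σ Δx = -11.5 cm.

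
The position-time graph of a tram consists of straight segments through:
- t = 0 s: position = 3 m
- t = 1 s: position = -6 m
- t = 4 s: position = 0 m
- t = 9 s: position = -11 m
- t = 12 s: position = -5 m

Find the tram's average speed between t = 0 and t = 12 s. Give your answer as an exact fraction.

8/3 m/s

Average speed = (total path length)/(elapsed time); on a piecewise-linear x-t graph the path length is Σ|Δx|.
0–1 s: |Δx| = |-6 − 3| = 9 m
1–4 s: |Δx| = |0 − -6| = 6 m
4–9 s: |Δx| = |-11 − 0| = 11 m
9–12 s: |Δx| = |-5 − -11| = 6 m
Total path = 32 m; average speed = 32/12 = 8/3 m/s.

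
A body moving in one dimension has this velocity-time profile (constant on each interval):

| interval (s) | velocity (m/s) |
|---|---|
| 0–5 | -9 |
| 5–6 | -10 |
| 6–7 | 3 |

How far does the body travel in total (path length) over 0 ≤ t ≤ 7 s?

Total distance travelled is ∫|v| dt — sum the magnitudes of each area piece.
0–5 s: |-9| × 5 = 45 m
5–6 s: |-10| × 1 = 10 m
6–7 s: |3| × 1 = 3 m
Total distance = 58 m

58 m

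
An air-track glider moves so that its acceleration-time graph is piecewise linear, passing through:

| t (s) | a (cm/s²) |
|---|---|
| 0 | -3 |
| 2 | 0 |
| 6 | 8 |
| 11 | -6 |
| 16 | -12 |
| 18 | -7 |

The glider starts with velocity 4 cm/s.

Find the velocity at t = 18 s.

-42 cm/s

Δv equals the area under the a-t graph; then v = v₀ + Δv.
0–2 s: ½(-3 + 0)(2) = -3 cm/s
2–6 s: ½(0 + 8)(4) = 16 cm/s
6–11 s: ½(8 + -6)(5) = 5 cm/s
11–16 s: ½(-6 + -12)(5) = -45 cm/s
16–18 s: ½(-12 + -7)(2) = -19 cm/s
Δv = -46 cm/s, so v(18) = 4 + (-46) = -42 cm/s.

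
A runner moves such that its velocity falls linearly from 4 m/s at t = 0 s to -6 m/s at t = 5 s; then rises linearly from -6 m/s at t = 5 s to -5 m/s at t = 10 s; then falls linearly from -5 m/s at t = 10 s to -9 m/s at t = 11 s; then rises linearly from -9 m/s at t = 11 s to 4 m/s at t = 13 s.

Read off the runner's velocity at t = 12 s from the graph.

-2.5 m/s

On 11–13 s the graph is linear from -9 to 4 m/s: v(12) = -9 + (4 − -9)·(12 − 11)/(13 − 11) = -2.5 m/s.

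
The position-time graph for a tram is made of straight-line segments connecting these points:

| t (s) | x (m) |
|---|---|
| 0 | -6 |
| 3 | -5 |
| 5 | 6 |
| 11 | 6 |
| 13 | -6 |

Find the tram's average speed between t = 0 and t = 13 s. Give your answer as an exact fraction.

24/13 m/s

Average speed = (total path length)/(elapsed time); on a piecewise-linear x-t graph the path length is Σ|Δx|.
0–3 s: |Δx| = |-5 − -6| = 1 m
3–5 s: |Δx| = |6 − -5| = 11 m
5–11 s: |Δx| = |6 − 6| = 0 m
11–13 s: |Δx| = |-6 − 6| = 12 m
Total path = 24 m; average speed = 24/13 = 24/13 m/s.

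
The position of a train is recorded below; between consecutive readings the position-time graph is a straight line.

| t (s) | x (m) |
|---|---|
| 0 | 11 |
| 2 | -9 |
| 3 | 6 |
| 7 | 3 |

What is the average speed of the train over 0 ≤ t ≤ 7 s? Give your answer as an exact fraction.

Average speed = (total path length)/(elapsed time); on a piecewise-linear x-t graph the path length is Σ|Δx|.
0–2 s: |Δx| = |-9 − 11| = 20 m
2–3 s: |Δx| = |6 − -9| = 15 m
3–7 s: |Δx| = |3 − 6| = 3 m
Total path = 38 m; average speed = 38/7 = 38/7 m/s.

38/7 m/s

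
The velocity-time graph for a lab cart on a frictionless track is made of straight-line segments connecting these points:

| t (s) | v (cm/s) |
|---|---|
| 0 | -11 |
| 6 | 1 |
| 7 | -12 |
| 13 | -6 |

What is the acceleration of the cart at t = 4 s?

Acceleration is the slope of the v-t graph on 0–6 s: (1 − -11)/(6 − 0) = 2 cm/s².

2 cm/s²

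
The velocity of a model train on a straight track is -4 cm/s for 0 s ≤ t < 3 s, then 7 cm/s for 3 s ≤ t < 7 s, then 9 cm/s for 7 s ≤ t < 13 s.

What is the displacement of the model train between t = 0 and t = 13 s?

70 cm

Net displacement equals the area under the velocity-time graph (areas below the axis count negative).
0–3 s: -4 × 3 = -12 cm
3–7 s: 7 × 4 = 28 cm
7–13 s: 9 × 6 = 54 cm
Net displacement = 70 cm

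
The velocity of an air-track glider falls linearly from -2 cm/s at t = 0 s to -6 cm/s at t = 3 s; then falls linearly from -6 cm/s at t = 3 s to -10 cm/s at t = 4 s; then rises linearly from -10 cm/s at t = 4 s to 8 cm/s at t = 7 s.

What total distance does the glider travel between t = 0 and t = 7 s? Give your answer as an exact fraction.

101/3 cm

Distance (not displacement) is the total path length: add the absolute areas under v-t.
0–3 s: |½(-2 + -6)(3)| = 12 cm
3–4 s: |½(-6 + -10)(1)| = 8 cm
4–7 s: v = 0 at t = 17/3 s; triangle areas 25/3 + 16/3 = 41/3 cm
Total distance = 101/3 cm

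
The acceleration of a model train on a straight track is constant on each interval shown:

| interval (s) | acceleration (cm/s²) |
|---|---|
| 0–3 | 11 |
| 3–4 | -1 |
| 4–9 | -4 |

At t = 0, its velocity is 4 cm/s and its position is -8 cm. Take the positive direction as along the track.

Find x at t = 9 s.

220 cm

On each constant-a segment, Δv = aΔt and Δx = v₀Δt + ½aΔt²; chain segment to segment.
0–3 s: v starts 4 cm/s; Δx = 4·3 + ½·11·3² = 61.5 cm; v ends 37 cm/s.
3–4 s: v starts 37 cm/s; Δx = 37·1 + ½·-1·1² = 36.5 cm; v ends 36 cm/s.
4–9 s: v starts 36 cm/s; Δx = 36·5 + ½·-4·5² = 130 cm; v ends 16 cm/s.
x(9) = -8 + Σ Δx = 220 cm.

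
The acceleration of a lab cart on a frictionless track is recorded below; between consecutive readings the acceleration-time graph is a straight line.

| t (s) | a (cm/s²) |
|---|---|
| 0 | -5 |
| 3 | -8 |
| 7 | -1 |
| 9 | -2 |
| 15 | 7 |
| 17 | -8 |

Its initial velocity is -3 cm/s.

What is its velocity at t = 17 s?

Δv equals the area under the a-t graph; then v = v₀ + Δv.
0–3 s: ½(-5 + -8)(3) = -19.5 cm/s
3–7 s: ½(-8 + -1)(4) = -18 cm/s
7–9 s: ½(-1 + -2)(2) = -3 cm/s
9–15 s: ½(-2 + 7)(6) = 15 cm/s
15–17 s: ½(7 + -8)(2) = -1 cm/s
Δv = -26.5 cm/s, so v(17) = -3 + (-26.5) = -29.5 cm/s.

-29.5 cm/s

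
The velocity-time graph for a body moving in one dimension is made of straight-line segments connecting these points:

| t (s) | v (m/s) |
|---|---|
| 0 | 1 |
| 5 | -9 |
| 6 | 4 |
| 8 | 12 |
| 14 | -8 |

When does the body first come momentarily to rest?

t = 0.5 s

v changes sign on 0–5 s (from 1 to -9); the graph is linear there, so v = 0 at t = 0 + (-1)·(5 − 0)/(-9 − 1) = 0.5 s.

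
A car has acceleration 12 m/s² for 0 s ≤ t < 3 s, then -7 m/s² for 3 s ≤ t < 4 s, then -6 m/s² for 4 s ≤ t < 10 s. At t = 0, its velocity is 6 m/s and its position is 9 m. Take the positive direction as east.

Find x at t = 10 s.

On each constant-a segment, Δv = aΔt and Δx = v₀Δt + ½aΔt²; chain segment to segment.
0–3 s: v starts 6 m/s; Δx = 6·3 + ½·12·3² = 72 m; v ends 42 m/s.
3–4 s: v starts 42 m/s; Δx = 42·1 + ½·-7·1² = 38.5 m; v ends 35 m/s.
4–10 s: v starts 35 m/s; Δx = 35·6 + ½·-6·6² = 102 m; v ends -1 m/s.
x(10) = 9 + Σ Δx = 221.5 m.

221.5 m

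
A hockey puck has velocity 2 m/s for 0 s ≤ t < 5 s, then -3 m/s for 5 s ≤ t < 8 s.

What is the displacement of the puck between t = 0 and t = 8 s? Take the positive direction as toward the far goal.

1 m

Displacement is the signed area under the v-t curve.
0–5 s: 2 × 5 = 10 m
5–8 s: -3 × 3 = -9 m
Net displacement = 1 m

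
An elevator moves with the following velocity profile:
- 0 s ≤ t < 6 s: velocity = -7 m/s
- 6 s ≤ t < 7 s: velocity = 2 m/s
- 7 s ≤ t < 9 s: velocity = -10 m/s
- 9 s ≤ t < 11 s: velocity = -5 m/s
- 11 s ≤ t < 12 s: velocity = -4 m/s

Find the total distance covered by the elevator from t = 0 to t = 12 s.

78 m

Total distance travelled is ∫|v| dt — sum the magnitudes of each area piece.
0–6 s: |-7| × 6 = 42 m
6–7 s: |2| × 1 = 2 m
7–9 s: |-10| × 2 = 20 m
9–11 s: |-5| × 2 = 10 m
11–12 s: |-4| × 1 = 4 m
Total distance = 78 m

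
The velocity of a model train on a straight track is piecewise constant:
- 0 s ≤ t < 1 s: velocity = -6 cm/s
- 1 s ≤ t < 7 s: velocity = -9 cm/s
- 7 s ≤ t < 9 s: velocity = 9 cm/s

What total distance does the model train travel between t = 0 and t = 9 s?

Total distance travelled is ∫|v| dt — sum the magnitudes of each area piece.
0–1 s: |-6| × 1 = 6 cm
1–7 s: |-9| × 6 = 54 cm
7–9 s: |9| × 2 = 18 cm
Total distance = 78 cm

78 cm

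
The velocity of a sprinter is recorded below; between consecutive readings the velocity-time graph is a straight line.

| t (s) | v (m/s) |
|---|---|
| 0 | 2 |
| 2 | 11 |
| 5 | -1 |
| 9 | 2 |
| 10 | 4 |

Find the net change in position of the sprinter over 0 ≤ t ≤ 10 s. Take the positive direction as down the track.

Net displacement equals the area under the velocity-time graph (areas below the axis count negative).
0–2 s: ½(2 + 11)(2) = 13 m
2–5 s: ½(11 + -1)(3) = 15 m
5–9 s: ½(-1 + 2)(4) = 2 m
9–10 s: ½(2 + 4)(1) = 3 m
Net displacement = 33 m

33 m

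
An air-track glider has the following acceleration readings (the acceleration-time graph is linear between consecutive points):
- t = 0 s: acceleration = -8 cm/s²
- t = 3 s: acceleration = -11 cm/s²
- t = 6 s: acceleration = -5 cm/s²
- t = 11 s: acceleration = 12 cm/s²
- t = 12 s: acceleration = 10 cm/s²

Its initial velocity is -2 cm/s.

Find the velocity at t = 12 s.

Δv equals the area under the a-t graph; then v = v₀ + Δv.
0–3 s: ½(-8 + -11)(3) = -28.5 cm/s
3–6 s: ½(-11 + -5)(3) = -24 cm/s
6–11 s: ½(-5 + 12)(5) = 17.5 cm/s
11–12 s: ½(12 + 10)(1) = 11 cm/s
Δv = -24 cm/s, so v(12) = -2 + (-24) = -26 cm/s.

-26 cm/s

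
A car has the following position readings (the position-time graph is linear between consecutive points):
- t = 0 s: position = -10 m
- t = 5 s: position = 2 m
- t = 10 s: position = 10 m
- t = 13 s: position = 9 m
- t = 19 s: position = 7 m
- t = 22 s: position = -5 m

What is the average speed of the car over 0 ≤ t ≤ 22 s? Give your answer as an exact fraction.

35/22 m/s

Average speed = (total path length)/(elapsed time); on a piecewise-linear x-t graph the path length is Σ|Δx|.
0–5 s: |Δx| = |2 − -10| = 12 m
5–10 s: |Δx| = |10 − 2| = 8 m
10–13 s: |Δx| = |9 − 10| = 1 m
13–19 s: |Δx| = |7 − 9| = 2 m
19–22 s: |Δx| = |-5 − 7| = 12 m
Total path = 35 m; average speed = 35/22 = 35/22 m/s.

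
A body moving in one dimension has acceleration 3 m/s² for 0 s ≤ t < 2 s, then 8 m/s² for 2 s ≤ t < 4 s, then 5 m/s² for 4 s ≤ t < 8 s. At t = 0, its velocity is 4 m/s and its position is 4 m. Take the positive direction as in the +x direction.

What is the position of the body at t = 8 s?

198 m

On each constant-a segment, Δv = aΔt and Δx = v₀Δt + ½aΔt²; chain segment to segment.
0–2 s: v starts 4 m/s; Δx = 4·2 + ½·3·2² = 14 m; v ends 10 m/s.
2–4 s: v starts 10 m/s; Δx = 10·2 + ½·8·2² = 36 m; v ends 26 m/s.
4–8 s: v starts 26 m/s; Δx = 26·4 + ½·5·4² = 144 m; v ends 46 m/s.
x(8) = 4 + Σ Δx = 198 m.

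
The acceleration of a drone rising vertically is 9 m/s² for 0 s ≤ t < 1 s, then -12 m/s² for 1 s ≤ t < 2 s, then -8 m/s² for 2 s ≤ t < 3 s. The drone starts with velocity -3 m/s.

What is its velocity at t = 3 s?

Δv equals the area under the a-t graph; then v = v₀ + Δv.
0–1 s: 9 × 1 = 9 m/s
1–2 s: -12 × 1 = -12 m/s
2–3 s: -8 × 1 = -8 m/s
Δv = -11 m/s, so v(3) = -3 + (-11) = -14 m/s.

-14 m/s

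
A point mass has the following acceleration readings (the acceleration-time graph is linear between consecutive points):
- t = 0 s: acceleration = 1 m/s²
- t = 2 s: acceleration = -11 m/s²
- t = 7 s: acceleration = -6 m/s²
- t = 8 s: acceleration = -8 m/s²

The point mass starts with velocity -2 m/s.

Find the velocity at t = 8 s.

Δv equals the area under the a-t graph; then v = v₀ + Δv.
0–2 s: ½(1 + -11)(2) = -10 m/s
2–7 s: ½(-11 + -6)(5) = -42.5 m/s
7–8 s: ½(-6 + -8)(1) = -7 m/s
Δv = -59.5 m/s, so v(8) = -2 + (-59.5) = -61.5 m/s.

-61.5 m/s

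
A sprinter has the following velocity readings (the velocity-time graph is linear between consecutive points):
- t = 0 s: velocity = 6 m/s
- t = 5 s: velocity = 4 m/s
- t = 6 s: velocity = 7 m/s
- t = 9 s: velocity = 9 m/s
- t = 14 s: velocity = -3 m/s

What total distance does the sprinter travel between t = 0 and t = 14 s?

Distance (not displacement) is the total path length: add the absolute areas under v-t.
0–5 s: |½(6 + 4)(5)| = 25 m
5–6 s: |½(4 + 7)(1)| = 5.5 m
6–9 s: |½(7 + 9)(3)| = 24 m
9–14 s: v = 0 at t = 12.75 s; triangle areas 16.875 + 1.875 = 18.75 m
Total distance = 73.25 m

73.25 m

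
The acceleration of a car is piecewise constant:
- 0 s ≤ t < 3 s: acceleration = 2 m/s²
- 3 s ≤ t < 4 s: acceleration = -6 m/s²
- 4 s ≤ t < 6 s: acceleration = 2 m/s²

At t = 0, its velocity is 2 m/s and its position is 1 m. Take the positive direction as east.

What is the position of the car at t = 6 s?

29 m

On each constant-a segment, Δv = aΔt and Δx = v₀Δt + ½aΔt²; chain segment to segment.
0–3 s: v starts 2 m/s; Δx = 2·3 + ½·2·3² = 15 m; v ends 8 m/s.
3–4 s: v starts 8 m/s; Δx = 8·1 + ½·-6·1² = 5 m; v ends 2 m/s.
4–6 s: v starts 2 m/s; Δx = 2·2 + ½·2·2² = 8 m; v ends 6 m/s.
x(6) = 1 + Σ Δx = 29 m.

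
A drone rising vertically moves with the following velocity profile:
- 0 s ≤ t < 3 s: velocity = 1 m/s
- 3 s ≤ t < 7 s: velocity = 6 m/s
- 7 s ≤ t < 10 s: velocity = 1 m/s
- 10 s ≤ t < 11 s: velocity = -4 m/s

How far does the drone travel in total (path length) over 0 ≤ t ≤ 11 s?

Total distance travelled is ∫|v| dt — sum the magnitudes of each area piece.
0–3 s: |1| × 3 = 3 m
3–7 s: |6| × 4 = 24 m
7–10 s: |1| × 3 = 3 m
10–11 s: |-4| × 1 = 4 m
Total distance = 34 m

34 m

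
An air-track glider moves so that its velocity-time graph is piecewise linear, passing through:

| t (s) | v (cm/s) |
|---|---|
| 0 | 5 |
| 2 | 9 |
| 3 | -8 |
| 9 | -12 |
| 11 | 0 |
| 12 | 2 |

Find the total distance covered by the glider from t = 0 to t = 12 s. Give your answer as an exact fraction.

Distance (not displacement) is the total path length: add the absolute areas under v-t.
0–2 s: |½(5 + 9)(2)| = 14 cm
2–3 s: v = 0 at t = 43/17 s; triangle areas 81/34 + 32/17 = 145/34 cm
3–9 s: |½(-8 + -12)(6)| = 60 cm
9–11 s: |½(-12 + 0)(2)| = 12 cm
11–12 s: |½(0 + 2)(1)| = 1 cm
Total distance = 3103/34 cm

3103/34 cm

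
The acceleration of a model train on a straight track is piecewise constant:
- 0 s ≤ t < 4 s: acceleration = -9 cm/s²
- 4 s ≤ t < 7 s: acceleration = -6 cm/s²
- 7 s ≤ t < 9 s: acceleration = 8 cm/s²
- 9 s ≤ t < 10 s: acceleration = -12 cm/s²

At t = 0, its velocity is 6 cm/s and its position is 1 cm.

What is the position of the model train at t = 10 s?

On each constant-a segment, Δv = aΔt and Δx = v₀Δt + ½aΔt²; chain segment to segment.
0–4 s: v starts 6 cm/s; Δx = 6·4 + ½·-9·4² = -48 cm; v ends -30 cm/s.
4–7 s: v starts -30 cm/s; Δx = -30·3 + ½·-6·3² = -117 cm; v ends -48 cm/s.
7–9 s: v starts -48 cm/s; Δx = -48·2 + ½·8·2² = -80 cm; v ends -32 cm/s.
9–10 s: v starts -32 cm/s; Δx = -32·1 + ½·-12·1² = -38 cm; v ends -44 cm/s.
x(10) = 1 + Σ Δx = -282 cm.

-282 cm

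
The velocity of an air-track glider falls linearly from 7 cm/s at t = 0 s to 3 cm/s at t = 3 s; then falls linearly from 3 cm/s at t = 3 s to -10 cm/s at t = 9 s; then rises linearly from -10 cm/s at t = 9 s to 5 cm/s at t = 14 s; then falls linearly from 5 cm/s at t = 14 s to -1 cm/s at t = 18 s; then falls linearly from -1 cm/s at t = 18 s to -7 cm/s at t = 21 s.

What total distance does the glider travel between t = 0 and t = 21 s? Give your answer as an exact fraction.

2123/26 cm

Total distance travelled is ∫|v| dt — sum the magnitudes of each area piece.
0–3 s: |½(7 + 3)(3)| = 15 cm
3–9 s: v = 0 at t = 57/13 s; triangle areas 27/13 + 300/13 = 327/13 cm
9–14 s: v = 0 at t = 37/3 s; triangle areas 50/3 + 25/6 = 125/6 cm
14–18 s: v = 0 at t = 52/3 s; triangle areas 25/3 + 1/3 = 26/3 cm
18–21 s: |½(-1 + -7)(3)| = 12 cm
Total distance = 2123/26 cm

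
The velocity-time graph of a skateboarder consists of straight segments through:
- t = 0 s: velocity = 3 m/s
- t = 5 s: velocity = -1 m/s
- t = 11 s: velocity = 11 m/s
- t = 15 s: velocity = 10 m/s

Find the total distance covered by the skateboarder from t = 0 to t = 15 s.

78.75 m

Total distance travelled is ∫|v| dt — sum the magnitudes of each area piece.
0–5 s: v = 0 at t = 3.75 s; triangle areas 5.625 + 0.625 = 6.25 m
5–11 s: v = 0 at t = 5.5 s; triangle areas 0.25 + 30.25 = 30.5 m
11–15 s: |½(11 + 10)(4)| = 42 m
Total distance = 78.75 m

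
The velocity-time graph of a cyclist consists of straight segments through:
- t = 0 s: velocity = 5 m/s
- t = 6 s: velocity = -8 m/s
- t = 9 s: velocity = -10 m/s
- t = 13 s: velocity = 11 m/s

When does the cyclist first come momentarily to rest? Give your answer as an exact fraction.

v changes sign on 0–6 s (from 5 to -8); the graph is linear there, so v = 0 at t = 0 + (-5)·(6 − 0)/(-8 − 5) = 30/13 s.

t = 30/13 s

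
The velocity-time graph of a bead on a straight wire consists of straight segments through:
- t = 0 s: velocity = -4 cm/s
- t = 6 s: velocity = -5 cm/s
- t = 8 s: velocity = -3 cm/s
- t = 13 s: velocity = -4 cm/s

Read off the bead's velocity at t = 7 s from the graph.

On 6–8 s the graph is linear from -5 to -3 cm/s: v(7) = -5 + (-3 − -5)·(7 − 6)/(8 − 6) = -4 cm/s.

-4 cm/s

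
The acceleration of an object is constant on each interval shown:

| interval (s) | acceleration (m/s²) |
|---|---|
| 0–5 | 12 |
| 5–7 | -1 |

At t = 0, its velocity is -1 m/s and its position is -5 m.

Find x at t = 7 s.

256 m

On each constant-a segment, Δv = aΔt and Δx = v₀Δt + ½aΔt²; chain segment to segment.
0–5 s: v starts -1 m/s; Δx = -1·5 + ½·12·5² = 145 m; v ends 59 m/s.
5–7 s: v starts 59 m/s; Δx = 59·2 + ½·-1·2² = 116 m; v ends 57 m/s.
x(7) = -5 + Σ Δx = 256 m.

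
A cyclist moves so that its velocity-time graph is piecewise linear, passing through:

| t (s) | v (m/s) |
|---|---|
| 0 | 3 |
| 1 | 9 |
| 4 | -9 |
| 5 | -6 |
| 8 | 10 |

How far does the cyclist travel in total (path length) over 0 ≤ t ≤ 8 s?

39.75 m

Distance (not displacement) is the total path length: add the absolute areas under v-t.
0–1 s: |½(3 + 9)(1)| = 6 m
1–4 s: v = 0 at t = 2.5 s; triangle areas 6.75 + 6.75 = 13.5 m
4–5 s: |½(-9 + -6)(1)| = 7.5 m
5–8 s: v = 0 at t = 6.125 s; triangle areas 3.375 + 9.375 = 12.75 m
Total distance = 39.75 m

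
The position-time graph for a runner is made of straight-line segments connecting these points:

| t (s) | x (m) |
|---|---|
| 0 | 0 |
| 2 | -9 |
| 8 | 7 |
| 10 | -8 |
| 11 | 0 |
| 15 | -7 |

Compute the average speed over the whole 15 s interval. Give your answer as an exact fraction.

Average speed = (total path length)/(elapsed time); on a piecewise-linear x-t graph the path length is Σ|Δx|.
0–2 s: |Δx| = |-9 − 0| = 9 m
2–8 s: |Δx| = |7 − -9| = 16 m
8–10 s: |Δx| = |-8 − 7| = 15 m
10–11 s: |Δx| = |0 − -8| = 8 m
11–15 s: |Δx| = |-7 − 0| = 7 m
Total path = 55 m; average speed = 55/15 = 11/3 m/s.

11/3 m/s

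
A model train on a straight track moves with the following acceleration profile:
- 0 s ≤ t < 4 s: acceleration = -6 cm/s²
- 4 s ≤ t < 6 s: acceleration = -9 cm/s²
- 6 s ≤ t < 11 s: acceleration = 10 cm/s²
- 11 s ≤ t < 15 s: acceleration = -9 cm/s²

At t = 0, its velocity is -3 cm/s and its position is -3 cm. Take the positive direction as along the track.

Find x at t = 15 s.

-287 cm

On each constant-a segment, Δv = aΔt and Δx = v₀Δt + ½aΔt²; chain segment to segment.
0–4 s: v starts -3 cm/s; Δx = -3·4 + ½·-6·4² = -60 cm; v ends -27 cm/s.
4–6 s: v starts -27 cm/s; Δx = -27·2 + ½·-9·2² = -72 cm; v ends -45 cm/s.
6–11 s: v starts -45 cm/s; Δx = -45·5 + ½·10·5² = -100 cm; v ends 5 cm/s.
11–15 s: v starts 5 cm/s; Δx = 5·4 + ½·-9·4² = -52 cm; v ends -31 cm/s.
x(15) = -3 + Σ Δx = -287 cm.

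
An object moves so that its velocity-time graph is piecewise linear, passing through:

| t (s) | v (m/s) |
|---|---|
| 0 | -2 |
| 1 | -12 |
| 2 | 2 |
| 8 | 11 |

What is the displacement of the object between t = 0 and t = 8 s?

27 m

Net displacement equals the area under the velocity-time graph (areas below the axis count negative).
0–1 s: ½(-2 + -12)(1) = -7 m
1–2 s: ½(-12 + 2)(1) = -5 m
2–8 s: ½(2 + 11)(6) = 39 m
Net displacement = 27 m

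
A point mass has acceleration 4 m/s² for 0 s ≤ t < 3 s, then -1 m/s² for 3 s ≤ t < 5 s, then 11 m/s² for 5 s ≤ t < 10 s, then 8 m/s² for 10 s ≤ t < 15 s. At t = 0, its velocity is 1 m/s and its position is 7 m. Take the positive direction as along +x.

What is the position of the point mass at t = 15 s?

674.5 m

On each constant-a segment, Δv = aΔt and Δx = v₀Δt + ½aΔt²; chain segment to segment.
0–3 s: v starts 1 m/s; Δx = 1·3 + ½·4·3² = 21 m; v ends 13 m/s.
3–5 s: v starts 13 m/s; Δx = 13·2 + ½·-1·2² = 24 m; v ends 11 m/s.
5–10 s: v starts 11 m/s; Δx = 11·5 + ½·11·5² = 192.5 m; v ends 66 m/s.
10–15 s: v starts 66 m/s; Δx = 66·5 + ½·8·5² = 430 m; v ends 106 m/s.
x(15) = 7 + Σ Δx = 674.5 m.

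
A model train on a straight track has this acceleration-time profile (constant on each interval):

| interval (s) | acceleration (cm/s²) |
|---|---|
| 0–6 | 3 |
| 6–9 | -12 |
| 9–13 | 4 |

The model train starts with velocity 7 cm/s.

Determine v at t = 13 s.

Δv equals the area under the a-t graph; then v = v₀ + Δv.
0–6 s: 3 × 6 = 18 cm/s
6–9 s: -12 × 3 = -36 cm/s
9–13 s: 4 × 4 = 16 cm/s
Δv = -2 cm/s, so v(13) = 7 + (-2) = 5 cm/s.

5 cm/s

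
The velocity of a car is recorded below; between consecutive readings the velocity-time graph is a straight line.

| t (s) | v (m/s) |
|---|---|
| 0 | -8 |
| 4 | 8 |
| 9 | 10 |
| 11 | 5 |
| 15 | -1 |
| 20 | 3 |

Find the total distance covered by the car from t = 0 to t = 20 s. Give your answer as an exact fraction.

Total distance travelled is ∫|v| dt — sum the magnitudes of each area piece.
0–4 s: v = 0 at t = 2 s; triangle areas 8 + 8 = 16 m
4–9 s: |½(8 + 10)(5)| = 45 m
9–11 s: |½(10 + 5)(2)| = 15 m
11–15 s: v = 0 at t = 43/3 s; triangle areas 25/3 + 1/3 = 26/3 m
15–20 s: v = 0 at t = 16.25 s; triangle areas 0.625 + 5.625 = 6.25 m
Total distance = 1091/12 m

1091/12 m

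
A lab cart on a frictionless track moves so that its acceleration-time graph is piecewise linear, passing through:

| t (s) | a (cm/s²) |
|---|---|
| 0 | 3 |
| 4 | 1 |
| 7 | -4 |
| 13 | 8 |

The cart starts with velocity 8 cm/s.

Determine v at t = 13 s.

Δv equals the area under the a-t graph; then v = v₀ + Δv.
0–4 s: ½(3 + 1)(4) = 8 cm/s
4–7 s: ½(1 + -4)(3) = -4.5 cm/s
7–13 s: ½(-4 + 8)(6) = 12 cm/s
Δv = 15.5 cm/s, so v(13) = 8 + (15.5) = 23.5 cm/s.

23.5 cm/s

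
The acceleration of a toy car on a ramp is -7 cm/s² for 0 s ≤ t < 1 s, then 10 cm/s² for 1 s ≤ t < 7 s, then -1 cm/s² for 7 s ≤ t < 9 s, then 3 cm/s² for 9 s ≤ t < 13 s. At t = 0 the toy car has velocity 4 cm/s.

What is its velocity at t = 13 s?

Δv equals the area under the a-t graph; then v = v₀ + Δv.
0–1 s: -7 × 1 = -7 cm/s
1–7 s: 10 × 6 = 60 cm/s
7–9 s: -1 × 2 = -2 cm/s
9–13 s: 3 × 4 = 12 cm/s
Δv = 63 cm/s, so v(13) = 4 + (63) = 67 cm/s.

67 cm/s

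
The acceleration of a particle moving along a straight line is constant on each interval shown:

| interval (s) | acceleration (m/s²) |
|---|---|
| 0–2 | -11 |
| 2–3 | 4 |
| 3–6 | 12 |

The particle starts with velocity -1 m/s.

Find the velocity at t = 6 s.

17 m/s

Δv equals the area under the a-t graph; then v = v₀ + Δv.
0–2 s: -11 × 2 = -22 m/s
2–3 s: 4 × 1 = 4 m/s
3–6 s: 12 × 3 = 36 m/s
Δv = 18 m/s, so v(6) = -1 + (18) = 17 m/s.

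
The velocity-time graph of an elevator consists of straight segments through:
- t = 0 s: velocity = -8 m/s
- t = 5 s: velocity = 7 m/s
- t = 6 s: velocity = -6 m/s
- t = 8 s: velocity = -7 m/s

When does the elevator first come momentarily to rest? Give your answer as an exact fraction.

t = 8/3 s

v changes sign on 0–5 s (from -8 to 7); the graph is linear there, so v = 0 at t = 0 + (8)·(5 − 0)/(7 − -8) = 8/3 s.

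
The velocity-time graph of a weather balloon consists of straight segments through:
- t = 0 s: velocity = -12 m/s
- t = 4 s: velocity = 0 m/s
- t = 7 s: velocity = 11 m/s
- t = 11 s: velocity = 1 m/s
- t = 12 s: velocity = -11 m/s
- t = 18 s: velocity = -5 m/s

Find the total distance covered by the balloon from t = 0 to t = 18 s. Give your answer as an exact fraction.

Distance (not displacement) is the total path length: add the absolute areas under v-t.
0–4 s: |½(-12 + 0)(4)| = 24 m
4–7 s: |½(0 + 11)(3)| = 16.5 m
7–11 s: |½(11 + 1)(4)| = 24 m
11–12 s: v = 0 at t = 133/12 s; triangle areas 1/24 + 121/24 = 61/12 m
12–18 s: |½(-11 + -5)(6)| = 48 m
Total distance = 1411/12 m

1411/12 m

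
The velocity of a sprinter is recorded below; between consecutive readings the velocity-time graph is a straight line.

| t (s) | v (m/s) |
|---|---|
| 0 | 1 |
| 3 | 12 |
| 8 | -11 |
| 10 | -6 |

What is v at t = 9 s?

On 8–10 s the graph is linear from -11 to -6 m/s: v(9) = -11 + (-6 − -11)·(9 − 8)/(10 − 8) = -8.5 m/s.

-8.5 m/s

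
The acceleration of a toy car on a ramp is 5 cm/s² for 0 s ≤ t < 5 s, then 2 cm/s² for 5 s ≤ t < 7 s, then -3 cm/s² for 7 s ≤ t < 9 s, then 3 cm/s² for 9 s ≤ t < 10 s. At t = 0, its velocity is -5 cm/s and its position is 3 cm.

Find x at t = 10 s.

On each constant-a segment, Δv = aΔt and Δx = v₀Δt + ½aΔt²; chain segment to segment.
0–5 s: v starts -5 cm/s; Δx = -5·5 + ½·5·5² = 37.5 cm; v ends 20 cm/s.
5–7 s: v starts 20 cm/s; Δx = 20·2 + ½·2·2² = 44 cm; v ends 24 cm/s.
7–9 s: v starts 24 cm/s; Δx = 24·2 + ½·-3·2² = 42 cm; v ends 18 cm/s.
9–10 s: v starts 18 cm/s; Δx = 18·1 + ½·3·1² = 19.5 cm; v ends 21 cm/s.
x(10) = 3 + Σ Δx = 146 cm.

146 cm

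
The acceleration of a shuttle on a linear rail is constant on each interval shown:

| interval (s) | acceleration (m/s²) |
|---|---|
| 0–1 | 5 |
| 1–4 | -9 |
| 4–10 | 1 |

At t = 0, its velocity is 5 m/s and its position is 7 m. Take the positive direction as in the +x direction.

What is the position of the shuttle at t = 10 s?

-80 m

On each constant-a segment, Δv = aΔt and Δx = v₀Δt + ½aΔt²; chain segment to segment.
0–1 s: v starts 5 m/s; Δx = 5·1 + ½·5·1² = 7.5 m; v ends 10 m/s.
1–4 s: v starts 10 m/s; Δx = 10·3 + ½·-9·3² = -10.5 m; v ends -17 m/s.
4–10 s: v starts -17 m/s; Δx = -17·6 + ½·1·6² = -84 m; v ends -11 m/s.
x(10) = 7 + Σ Δx = -80 m.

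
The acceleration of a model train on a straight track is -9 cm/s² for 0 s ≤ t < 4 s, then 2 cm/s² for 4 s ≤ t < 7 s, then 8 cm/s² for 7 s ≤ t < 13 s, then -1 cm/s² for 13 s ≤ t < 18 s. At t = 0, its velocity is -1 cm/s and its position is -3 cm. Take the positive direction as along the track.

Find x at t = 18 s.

On each constant-a segment, Δv = aΔt and Δx = v₀Δt + ½aΔt²; chain segment to segment.
0–4 s: v starts -1 cm/s; Δx = -1·4 + ½·-9·4² = -76 cm; v ends -37 cm/s.
4–7 s: v starts -37 cm/s; Δx = -37·3 + ½·2·3² = -102 cm; v ends -31 cm/s.
7–13 s: v starts -31 cm/s; Δx = -31·6 + ½·8·6² = -42 cm; v ends 17 cm/s.
13–18 s: v starts 17 cm/s; Δx = 17·5 + ½·-1·5² = 72.5 cm; v ends 12 cm/s.
x(18) = -3 + Σ Δx = -150.5 cm.

-150.5 cm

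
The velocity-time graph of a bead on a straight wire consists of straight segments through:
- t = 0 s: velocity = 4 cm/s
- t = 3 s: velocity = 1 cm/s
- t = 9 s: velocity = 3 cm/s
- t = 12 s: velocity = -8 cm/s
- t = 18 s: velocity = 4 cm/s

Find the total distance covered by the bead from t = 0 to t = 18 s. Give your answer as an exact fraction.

544/11 cm

Distance (not displacement) is the total path length: add the absolute areas under v-t.
0–3 s: |½(4 + 1)(3)| = 7.5 cm
3–9 s: |½(1 + 3)(6)| = 12 cm
9–12 s: v = 0 at t = 108/11 s; triangle areas 27/22 + 96/11 = 219/22 cm
12–18 s: v = 0 at t = 16 s; triangle areas 16 + 4 = 20 cm
Total distance = 544/11 cm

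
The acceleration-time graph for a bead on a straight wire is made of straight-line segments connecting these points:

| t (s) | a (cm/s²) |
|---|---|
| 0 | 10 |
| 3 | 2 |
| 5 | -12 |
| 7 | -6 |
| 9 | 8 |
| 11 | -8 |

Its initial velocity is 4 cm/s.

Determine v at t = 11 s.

-4 cm/s

Δv equals the area under the a-t graph; then v = v₀ + Δv.
0–3 s: ½(10 + 2)(3) = 18 cm/s
3–5 s: ½(2 + -12)(2) = -10 cm/s
5–7 s: ½(-12 + -6)(2) = -18 cm/s
7–9 s: ½(-6 + 8)(2) = 2 cm/s
9–11 s: ½(8 + -8)(2) = 0 cm/s
Δv = -8 cm/s, so v(11) = 4 + (-8) = -4 cm/s.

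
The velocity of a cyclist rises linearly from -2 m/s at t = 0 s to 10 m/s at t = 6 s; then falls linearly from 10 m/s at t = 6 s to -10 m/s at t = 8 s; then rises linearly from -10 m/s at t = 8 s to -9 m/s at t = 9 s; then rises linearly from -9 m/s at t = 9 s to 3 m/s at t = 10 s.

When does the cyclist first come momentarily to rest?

t = 1 s

v changes sign on 0–6 s (from -2 to 10); the graph is linear there, so v = 0 at t = 0 + (2)·(6 − 0)/(10 − -2) = 1 s.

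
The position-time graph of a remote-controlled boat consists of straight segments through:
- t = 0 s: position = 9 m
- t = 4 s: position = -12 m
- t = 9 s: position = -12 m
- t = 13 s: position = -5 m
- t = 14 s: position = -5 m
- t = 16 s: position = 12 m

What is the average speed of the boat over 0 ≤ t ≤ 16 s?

Average speed = (total path length)/(elapsed time); on a piecewise-linear x-t graph the path length is Σ|Δx|.
0–4 s: |Δx| = |-12 − 9| = 21 m
4–9 s: |Δx| = |-12 − -12| = 0 m
9–13 s: |Δx| = |-5 − -12| = 7 m
13–14 s: |Δx| = |-5 − -5| = 0 m
14–16 s: |Δx| = |12 − -5| = 17 m
Total path = 45 m; average speed = 45/16 = 2.8125 m/s.

2.8125 m/s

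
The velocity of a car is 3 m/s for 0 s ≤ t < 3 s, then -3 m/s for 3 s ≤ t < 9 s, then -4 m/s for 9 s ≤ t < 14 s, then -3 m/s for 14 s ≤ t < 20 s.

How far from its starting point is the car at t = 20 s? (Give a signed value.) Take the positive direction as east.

Net displacement equals the area under the velocity-time graph (areas below the axis count negative).
0–3 s: 3 × 3 = 9 m
3–9 s: -3 × 6 = -18 m
9–14 s: -4 × 5 = -20 m
14–20 s: -3 × 6 = -18 m
Net displacement = -47 m

-47 m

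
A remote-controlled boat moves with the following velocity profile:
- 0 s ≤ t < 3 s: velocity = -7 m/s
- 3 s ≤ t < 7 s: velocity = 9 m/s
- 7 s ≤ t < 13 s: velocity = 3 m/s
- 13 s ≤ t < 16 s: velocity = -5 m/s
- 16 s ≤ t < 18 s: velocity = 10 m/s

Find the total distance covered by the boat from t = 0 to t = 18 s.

Total distance travelled is ∫|v| dt — sum the magnitudes of each area piece.
0–3 s: |-7| × 3 = 21 m
3–7 s: |9| × 4 = 36 m
7–13 s: |3| × 6 = 18 m
13–16 s: |-5| × 3 = 15 m
16–18 s: |10| × 2 = 20 m
Total distance = 110 m

110 m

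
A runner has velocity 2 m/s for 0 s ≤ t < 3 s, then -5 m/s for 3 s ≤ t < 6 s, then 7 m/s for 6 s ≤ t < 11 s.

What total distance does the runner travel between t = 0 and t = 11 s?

Distance (not displacement) is the total path length: add the absolute areas under v-t.
0–3 s: |2| × 3 = 6 m
3–6 s: |-5| × 3 = 15 m
6–11 s: |7| × 5 = 35 m
Total distance = 56 m

56 m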